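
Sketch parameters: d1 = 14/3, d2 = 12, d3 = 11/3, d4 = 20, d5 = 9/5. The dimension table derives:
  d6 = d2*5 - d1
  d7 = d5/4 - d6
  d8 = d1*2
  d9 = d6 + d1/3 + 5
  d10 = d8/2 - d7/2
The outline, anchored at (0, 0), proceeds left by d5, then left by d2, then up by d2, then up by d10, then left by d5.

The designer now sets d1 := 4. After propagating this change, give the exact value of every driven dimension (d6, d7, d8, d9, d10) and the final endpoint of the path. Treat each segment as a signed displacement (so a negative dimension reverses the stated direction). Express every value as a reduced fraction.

Apply edit: d1 := 4
  d6 = d2*5 - d1 = 56
  d7 = d5/4 - d6 = -1111/20
  d8 = d1*2 = 8
  d9 = d6 + d1/3 + 5 = 187/3
  d10 = d8/2 - d7/2 = 1271/40
Walk from origin (0, 0):
  seg 1: left by d5 = 9/5 → (-9/5, 0)
  seg 2: left by d2 = 12 → (-69/5, 0)
  seg 3: up by d2 = 12 → (-69/5, 12)
  seg 4: up by d10 = 1271/40 → (-69/5, 1751/40)
  seg 5: left by d5 = 9/5 → (-78/5, 1751/40)

d6 = 56
d7 = -1111/20
d8 = 8
d9 = 187/3
d10 = 1271/40
endpoint = (-78/5, 1751/40)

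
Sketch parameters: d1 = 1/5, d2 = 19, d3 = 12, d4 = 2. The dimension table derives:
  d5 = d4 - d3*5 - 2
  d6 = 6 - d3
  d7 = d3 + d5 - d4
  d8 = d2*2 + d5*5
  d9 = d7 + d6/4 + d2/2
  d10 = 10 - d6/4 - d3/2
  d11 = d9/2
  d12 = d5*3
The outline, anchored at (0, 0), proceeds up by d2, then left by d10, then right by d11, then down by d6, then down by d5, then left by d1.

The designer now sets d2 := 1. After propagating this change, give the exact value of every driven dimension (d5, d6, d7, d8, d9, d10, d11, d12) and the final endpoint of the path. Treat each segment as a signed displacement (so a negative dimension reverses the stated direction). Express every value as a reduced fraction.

d5 = -60
d6 = -6
d7 = -50
d8 = -298
d9 = -51
d10 = 11/2
d11 = -51/2
d12 = -180
endpoint = (-156/5, 67)

Apply edit: d2 := 1
  d5 = d4 - d3*5 - 2 = -60
  d6 = 6 - d3 = -6
  d7 = d3 + d5 - d4 = -50
  d8 = d2*2 + d5*5 = -298
  d9 = d7 + d6/4 + d2/2 = -51
  d10 = 10 - d6/4 - d3/2 = 11/2
  d11 = d9/2 = -51/2
  d12 = d5*3 = -180
Walk from origin (0, 0):
  seg 1: up by d2 = 1 → (0, 1)
  seg 2: left by d10 = 11/2 → (-11/2, 1)
  seg 3: right by d11 = -51/2 → (-31, 1)
  seg 4: down by d6 = -6 → (-31, 7)
  seg 5: down by d5 = -60 → (-31, 67)
  seg 6: left by d1 = 1/5 → (-156/5, 67)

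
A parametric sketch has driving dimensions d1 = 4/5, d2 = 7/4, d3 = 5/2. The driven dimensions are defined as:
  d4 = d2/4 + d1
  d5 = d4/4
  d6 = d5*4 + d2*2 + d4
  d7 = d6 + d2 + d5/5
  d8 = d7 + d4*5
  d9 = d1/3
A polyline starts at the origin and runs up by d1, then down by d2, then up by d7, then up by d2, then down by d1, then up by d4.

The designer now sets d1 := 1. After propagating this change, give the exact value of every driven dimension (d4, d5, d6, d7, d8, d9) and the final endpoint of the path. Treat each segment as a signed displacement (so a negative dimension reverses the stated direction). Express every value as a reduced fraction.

d4 = 23/16
d5 = 23/64
d6 = 51/8
d7 = 2623/320
d8 = 4923/320
d9 = 1/3
endpoint = (0, 3083/320)

Apply edit: d1 := 1
  d4 = d2/4 + d1 = 23/16
  d5 = d4/4 = 23/64
  d6 = d5*4 + d2*2 + d4 = 51/8
  d7 = d6 + d2 + d5/5 = 2623/320
  d8 = d7 + d4*5 = 4923/320
  d9 = d1/3 = 1/3
Walk from origin (0, 0):
  seg 1: up by d1 = 1 → (0, 1)
  seg 2: down by d2 = 7/4 → (0, -3/4)
  seg 3: up by d7 = 2623/320 → (0, 2383/320)
  seg 4: up by d2 = 7/4 → (0, 2943/320)
  seg 5: down by d1 = 1 → (0, 2623/320)
  seg 6: up by d4 = 23/16 → (0, 3083/320)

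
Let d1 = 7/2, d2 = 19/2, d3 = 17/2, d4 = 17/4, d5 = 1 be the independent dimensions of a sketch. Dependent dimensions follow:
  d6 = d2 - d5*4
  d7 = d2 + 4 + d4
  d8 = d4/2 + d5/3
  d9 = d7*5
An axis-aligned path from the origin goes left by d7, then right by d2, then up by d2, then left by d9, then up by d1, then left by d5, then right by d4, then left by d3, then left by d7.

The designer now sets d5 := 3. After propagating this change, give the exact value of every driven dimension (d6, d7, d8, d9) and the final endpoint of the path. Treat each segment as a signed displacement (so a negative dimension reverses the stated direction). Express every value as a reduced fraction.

d6 = -5/2
d7 = 71/4
d8 = 25/8
d9 = 355/4
endpoint = (-122, 13)

Apply edit: d5 := 3
  d6 = d2 - d5*4 = -5/2
  d7 = d2 + 4 + d4 = 71/4
  d8 = d4/2 + d5/3 = 25/8
  d9 = d7*5 = 355/4
Walk from origin (0, 0):
  seg 1: left by d7 = 71/4 → (-71/4, 0)
  seg 2: right by d2 = 19/2 → (-33/4, 0)
  seg 3: up by d2 = 19/2 → (-33/4, 19/2)
  seg 4: left by d9 = 355/4 → (-97, 19/2)
  seg 5: up by d1 = 7/2 → (-97, 13)
  seg 6: left by d5 = 3 → (-100, 13)
  seg 7: right by d4 = 17/4 → (-383/4, 13)
  seg 8: left by d3 = 17/2 → (-417/4, 13)
  seg 9: left by d7 = 71/4 → (-122, 13)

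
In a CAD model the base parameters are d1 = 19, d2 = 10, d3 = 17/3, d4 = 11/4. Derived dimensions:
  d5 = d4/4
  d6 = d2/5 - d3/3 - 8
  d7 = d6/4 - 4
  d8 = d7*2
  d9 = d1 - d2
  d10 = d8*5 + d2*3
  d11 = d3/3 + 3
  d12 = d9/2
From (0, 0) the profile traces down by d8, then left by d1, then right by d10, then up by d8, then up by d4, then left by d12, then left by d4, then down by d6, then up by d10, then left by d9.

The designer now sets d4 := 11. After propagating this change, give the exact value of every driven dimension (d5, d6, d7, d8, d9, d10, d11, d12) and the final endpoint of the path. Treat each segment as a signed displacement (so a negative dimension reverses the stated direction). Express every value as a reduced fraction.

Apply edit: d4 := 11
  d5 = d4/4 = 11/4
  d6 = d2/5 - d3/3 - 8 = -71/9
  d7 = d6/4 - 4 = -215/36
  d8 = d7*2 = -215/18
  d9 = d1 - d2 = 9
  d10 = d8*5 + d2*3 = -535/18
  d11 = d3/3 + 3 = 44/9
  d12 = d9/2 = 9/2
Walk from origin (0, 0):
  seg 1: down by d8 = -215/18 → (0, 215/18)
  seg 2: left by d1 = 19 → (-19, 215/18)
  seg 3: right by d10 = -535/18 → (-877/18, 215/18)
  seg 4: up by d8 = -215/18 → (-877/18, 0)
  seg 5: up by d4 = 11 → (-877/18, 11)
  seg 6: left by d12 = 9/2 → (-479/9, 11)
  seg 7: left by d4 = 11 → (-578/9, 11)
  seg 8: down by d6 = -71/9 → (-578/9, 170/9)
  seg 9: up by d10 = -535/18 → (-578/9, -65/6)
  seg 10: left by d9 = 9 → (-659/9, -65/6)

d5 = 11/4
d6 = -71/9
d7 = -215/36
d8 = -215/18
d9 = 9
d10 = -535/18
d11 = 44/9
d12 = 9/2
endpoint = (-659/9, -65/6)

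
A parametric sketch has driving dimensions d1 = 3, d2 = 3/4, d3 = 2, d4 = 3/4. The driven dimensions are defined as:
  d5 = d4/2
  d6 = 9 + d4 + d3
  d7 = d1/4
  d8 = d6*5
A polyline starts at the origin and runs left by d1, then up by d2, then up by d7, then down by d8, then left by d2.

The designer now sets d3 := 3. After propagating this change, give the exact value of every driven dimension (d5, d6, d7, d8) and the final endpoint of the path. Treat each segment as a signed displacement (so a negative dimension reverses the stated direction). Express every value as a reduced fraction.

d5 = 3/8
d6 = 51/4
d7 = 3/4
d8 = 255/4
endpoint = (-15/4, -249/4)

Apply edit: d3 := 3
  d5 = d4/2 = 3/8
  d6 = 9 + d4 + d3 = 51/4
  d7 = d1/4 = 3/4
  d8 = d6*5 = 255/4
Walk from origin (0, 0):
  seg 1: left by d1 = 3 → (-3, 0)
  seg 2: up by d2 = 3/4 → (-3, 3/4)
  seg 3: up by d7 = 3/4 → (-3, 3/2)
  seg 4: down by d8 = 255/4 → (-3, -249/4)
  seg 5: left by d2 = 3/4 → (-15/4, -249/4)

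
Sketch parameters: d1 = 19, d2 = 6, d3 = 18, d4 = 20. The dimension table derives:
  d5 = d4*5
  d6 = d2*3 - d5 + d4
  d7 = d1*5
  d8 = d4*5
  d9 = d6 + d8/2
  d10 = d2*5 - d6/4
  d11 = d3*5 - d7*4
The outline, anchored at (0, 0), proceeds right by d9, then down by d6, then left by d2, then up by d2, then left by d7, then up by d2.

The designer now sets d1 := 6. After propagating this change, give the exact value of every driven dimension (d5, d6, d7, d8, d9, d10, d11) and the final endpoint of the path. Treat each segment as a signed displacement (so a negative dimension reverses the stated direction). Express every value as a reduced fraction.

Apply edit: d1 := 6
  d5 = d4*5 = 100
  d6 = d2*3 - d5 + d4 = -62
  d7 = d1*5 = 30
  d8 = d4*5 = 100
  d9 = d6 + d8/2 = -12
  d10 = d2*5 - d6/4 = 91/2
  d11 = d3*5 - d7*4 = -30
Walk from origin (0, 0):
  seg 1: right by d9 = -12 → (-12, 0)
  seg 2: down by d6 = -62 → (-12, 62)
  seg 3: left by d2 = 6 → (-18, 62)
  seg 4: up by d2 = 6 → (-18, 68)
  seg 5: left by d7 = 30 → (-48, 68)
  seg 6: up by d2 = 6 → (-48, 74)

d5 = 100
d6 = -62
d7 = 30
d8 = 100
d9 = -12
d10 = 91/2
d11 = -30
endpoint = (-48, 74)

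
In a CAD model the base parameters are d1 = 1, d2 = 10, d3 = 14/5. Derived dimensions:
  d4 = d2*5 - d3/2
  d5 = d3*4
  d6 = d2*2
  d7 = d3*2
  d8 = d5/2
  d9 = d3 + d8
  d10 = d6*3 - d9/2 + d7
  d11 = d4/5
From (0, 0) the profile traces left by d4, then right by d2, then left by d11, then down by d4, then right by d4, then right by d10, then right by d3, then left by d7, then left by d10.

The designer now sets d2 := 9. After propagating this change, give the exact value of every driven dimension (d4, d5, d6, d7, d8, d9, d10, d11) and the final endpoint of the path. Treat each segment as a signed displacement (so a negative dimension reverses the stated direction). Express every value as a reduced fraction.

d4 = 218/5
d5 = 56/5
d6 = 18
d7 = 28/5
d8 = 28/5
d9 = 42/5
d10 = 277/5
d11 = 218/25
endpoint = (-63/25, -218/5)

Apply edit: d2 := 9
  d4 = d2*5 - d3/2 = 218/5
  d5 = d3*4 = 56/5
  d6 = d2*2 = 18
  d7 = d3*2 = 28/5
  d8 = d5/2 = 28/5
  d9 = d3 + d8 = 42/5
  d10 = d6*3 - d9/2 + d7 = 277/5
  d11 = d4/5 = 218/25
Walk from origin (0, 0):
  seg 1: left by d4 = 218/5 → (-218/5, 0)
  seg 2: right by d2 = 9 → (-173/5, 0)
  seg 3: left by d11 = 218/25 → (-1083/25, 0)
  seg 4: down by d4 = 218/5 → (-1083/25, -218/5)
  seg 5: right by d4 = 218/5 → (7/25, -218/5)
  seg 6: right by d10 = 277/5 → (1392/25, -218/5)
  seg 7: right by d3 = 14/5 → (1462/25, -218/5)
  seg 8: left by d7 = 28/5 → (1322/25, -218/5)
  seg 9: left by d10 = 277/5 → (-63/25, -218/5)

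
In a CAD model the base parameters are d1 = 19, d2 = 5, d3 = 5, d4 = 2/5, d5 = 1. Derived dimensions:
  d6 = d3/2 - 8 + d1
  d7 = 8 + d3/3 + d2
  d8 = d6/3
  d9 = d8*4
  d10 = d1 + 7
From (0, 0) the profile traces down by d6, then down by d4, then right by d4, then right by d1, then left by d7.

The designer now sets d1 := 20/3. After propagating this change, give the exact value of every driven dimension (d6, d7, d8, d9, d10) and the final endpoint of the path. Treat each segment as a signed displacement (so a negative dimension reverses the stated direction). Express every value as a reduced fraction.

Apply edit: d1 := 20/3
  d6 = d3/2 - 8 + d1 = 7/6
  d7 = 8 + d3/3 + d2 = 44/3
  d8 = d6/3 = 7/18
  d9 = d8*4 = 14/9
  d10 = d1 + 7 = 41/3
Walk from origin (0, 0):
  seg 1: down by d6 = 7/6 → (0, -7/6)
  seg 2: down by d4 = 2/5 → (0, -47/30)
  seg 3: right by d4 = 2/5 → (2/5, -47/30)
  seg 4: right by d1 = 20/3 → (106/15, -47/30)
  seg 5: left by d7 = 44/3 → (-38/5, -47/30)

d6 = 7/6
d7 = 44/3
d8 = 7/18
d9 = 14/9
d10 = 41/3
endpoint = (-38/5, -47/30)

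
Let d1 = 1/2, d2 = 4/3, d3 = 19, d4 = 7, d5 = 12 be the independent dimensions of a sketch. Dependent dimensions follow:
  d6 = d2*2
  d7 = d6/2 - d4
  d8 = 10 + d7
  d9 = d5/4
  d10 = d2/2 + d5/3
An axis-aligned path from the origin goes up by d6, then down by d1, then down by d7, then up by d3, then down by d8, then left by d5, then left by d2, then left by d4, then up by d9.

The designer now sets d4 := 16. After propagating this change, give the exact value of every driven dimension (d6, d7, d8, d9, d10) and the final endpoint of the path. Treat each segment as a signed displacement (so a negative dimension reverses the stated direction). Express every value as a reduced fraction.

Apply edit: d4 := 16
  d6 = d2*2 = 8/3
  d7 = d6/2 - d4 = -44/3
  d8 = 10 + d7 = -14/3
  d9 = d5/4 = 3
  d10 = d2/2 + d5/3 = 14/3
Walk from origin (0, 0):
  seg 1: up by d6 = 8/3 → (0, 8/3)
  seg 2: down by d1 = 1/2 → (0, 13/6)
  seg 3: down by d7 = -44/3 → (0, 101/6)
  seg 4: up by d3 = 19 → (0, 215/6)
  seg 5: down by d8 = -14/3 → (0, 81/2)
  seg 6: left by d5 = 12 → (-12, 81/2)
  seg 7: left by d2 = 4/3 → (-40/3, 81/2)
  seg 8: left by d4 = 16 → (-88/3, 81/2)
  seg 9: up by d9 = 3 → (-88/3, 87/2)

d6 = 8/3
d7 = -44/3
d8 = -14/3
d9 = 3
d10 = 14/3
endpoint = (-88/3, 87/2)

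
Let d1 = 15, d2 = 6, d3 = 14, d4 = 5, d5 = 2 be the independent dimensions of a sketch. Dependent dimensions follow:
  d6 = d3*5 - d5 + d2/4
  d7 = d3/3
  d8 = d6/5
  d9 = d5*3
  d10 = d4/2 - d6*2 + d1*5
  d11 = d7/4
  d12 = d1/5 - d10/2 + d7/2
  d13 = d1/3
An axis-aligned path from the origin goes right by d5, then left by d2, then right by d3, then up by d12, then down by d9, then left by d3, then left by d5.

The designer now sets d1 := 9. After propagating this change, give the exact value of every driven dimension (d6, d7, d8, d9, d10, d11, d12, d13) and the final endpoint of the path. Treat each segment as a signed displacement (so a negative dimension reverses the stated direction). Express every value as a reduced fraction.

Apply edit: d1 := 9
  d6 = d3*5 - d5 + d2/4 = 139/2
  d7 = d3/3 = 14/3
  d8 = d6/5 = 139/10
  d9 = d5*3 = 6
  d10 = d4/2 - d6*2 + d1*5 = -183/2
  d11 = d7/4 = 7/6
  d12 = d1/5 - d10/2 + d7/2 = 2993/60
  d13 = d1/3 = 3
Walk from origin (0, 0):
  seg 1: right by d5 = 2 → (2, 0)
  seg 2: left by d2 = 6 → (-4, 0)
  seg 3: right by d3 = 14 → (10, 0)
  seg 4: up by d12 = 2993/60 → (10, 2993/60)
  seg 5: down by d9 = 6 → (10, 2633/60)
  seg 6: left by d3 = 14 → (-4, 2633/60)
  seg 7: left by d5 = 2 → (-6, 2633/60)

d6 = 139/2
d7 = 14/3
d8 = 139/10
d9 = 6
d10 = -183/2
d11 = 7/6
d12 = 2993/60
d13 = 3
endpoint = (-6, 2633/60)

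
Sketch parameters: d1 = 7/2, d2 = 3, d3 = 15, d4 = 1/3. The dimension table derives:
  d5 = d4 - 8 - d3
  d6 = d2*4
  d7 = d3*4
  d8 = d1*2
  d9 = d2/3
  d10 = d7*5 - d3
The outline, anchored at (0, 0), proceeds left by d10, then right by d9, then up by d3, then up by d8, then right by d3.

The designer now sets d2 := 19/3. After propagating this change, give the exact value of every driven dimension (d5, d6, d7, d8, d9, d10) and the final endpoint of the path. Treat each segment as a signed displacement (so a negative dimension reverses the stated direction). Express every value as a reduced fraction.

Apply edit: d2 := 19/3
  d5 = d4 - 8 - d3 = -68/3
  d6 = d2*4 = 76/3
  d7 = d3*4 = 60
  d8 = d1*2 = 7
  d9 = d2/3 = 19/9
  d10 = d7*5 - d3 = 285
Walk from origin (0, 0):
  seg 1: left by d10 = 285 → (-285, 0)
  seg 2: right by d9 = 19/9 → (-2546/9, 0)
  seg 3: up by d3 = 15 → (-2546/9, 15)
  seg 4: up by d8 = 7 → (-2546/9, 22)
  seg 5: right by d3 = 15 → (-2411/9, 22)

d5 = -68/3
d6 = 76/3
d7 = 60
d8 = 7
d9 = 19/9
d10 = 285
endpoint = (-2411/9, 22)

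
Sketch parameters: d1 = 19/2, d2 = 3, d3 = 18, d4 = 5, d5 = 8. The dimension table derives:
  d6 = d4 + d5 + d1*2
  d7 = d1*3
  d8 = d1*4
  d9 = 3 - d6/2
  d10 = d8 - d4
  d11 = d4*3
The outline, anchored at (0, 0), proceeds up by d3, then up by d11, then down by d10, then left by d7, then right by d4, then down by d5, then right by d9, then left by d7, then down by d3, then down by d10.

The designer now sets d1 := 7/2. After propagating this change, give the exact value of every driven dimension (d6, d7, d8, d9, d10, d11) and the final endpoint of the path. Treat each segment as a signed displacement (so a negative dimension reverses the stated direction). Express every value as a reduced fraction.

Apply edit: d1 := 7/2
  d6 = d4 + d5 + d1*2 = 20
  d7 = d1*3 = 21/2
  d8 = d1*4 = 14
  d9 = 3 - d6/2 = -7
  d10 = d8 - d4 = 9
  d11 = d4*3 = 15
Walk from origin (0, 0):
  seg 1: up by d3 = 18 → (0, 18)
  seg 2: up by d11 = 15 → (0, 33)
  seg 3: down by d10 = 9 → (0, 24)
  seg 4: left by d7 = 21/2 → (-21/2, 24)
  seg 5: right by d4 = 5 → (-11/2, 24)
  seg 6: down by d5 = 8 → (-11/2, 16)
  seg 7: right by d9 = -7 → (-25/2, 16)
  seg 8: left by d7 = 21/2 → (-23, 16)
  seg 9: down by d3 = 18 → (-23, -2)
  seg 10: down by d10 = 9 → (-23, -11)

d6 = 20
d7 = 21/2
d8 = 14
d9 = -7
d10 = 9
d11 = 15
endpoint = (-23, -11)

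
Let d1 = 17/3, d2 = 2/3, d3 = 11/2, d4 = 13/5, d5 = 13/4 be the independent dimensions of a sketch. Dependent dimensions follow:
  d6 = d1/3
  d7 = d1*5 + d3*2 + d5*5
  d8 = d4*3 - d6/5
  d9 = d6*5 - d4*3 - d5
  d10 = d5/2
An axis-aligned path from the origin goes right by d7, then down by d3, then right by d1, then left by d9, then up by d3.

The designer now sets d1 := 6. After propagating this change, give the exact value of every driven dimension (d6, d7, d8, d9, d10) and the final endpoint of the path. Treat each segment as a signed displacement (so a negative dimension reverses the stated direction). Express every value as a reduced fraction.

d6 = 2
d7 = 229/4
d8 = 37/5
d9 = -21/20
d10 = 13/8
endpoint = (643/10, 0)

Apply edit: d1 := 6
  d6 = d1/3 = 2
  d7 = d1*5 + d3*2 + d5*5 = 229/4
  d8 = d4*3 - d6/5 = 37/5
  d9 = d6*5 - d4*3 - d5 = -21/20
  d10 = d5/2 = 13/8
Walk from origin (0, 0):
  seg 1: right by d7 = 229/4 → (229/4, 0)
  seg 2: down by d3 = 11/2 → (229/4, -11/2)
  seg 3: right by d1 = 6 → (253/4, -11/2)
  seg 4: left by d9 = -21/20 → (643/10, -11/2)
  seg 5: up by d3 = 11/2 → (643/10, 0)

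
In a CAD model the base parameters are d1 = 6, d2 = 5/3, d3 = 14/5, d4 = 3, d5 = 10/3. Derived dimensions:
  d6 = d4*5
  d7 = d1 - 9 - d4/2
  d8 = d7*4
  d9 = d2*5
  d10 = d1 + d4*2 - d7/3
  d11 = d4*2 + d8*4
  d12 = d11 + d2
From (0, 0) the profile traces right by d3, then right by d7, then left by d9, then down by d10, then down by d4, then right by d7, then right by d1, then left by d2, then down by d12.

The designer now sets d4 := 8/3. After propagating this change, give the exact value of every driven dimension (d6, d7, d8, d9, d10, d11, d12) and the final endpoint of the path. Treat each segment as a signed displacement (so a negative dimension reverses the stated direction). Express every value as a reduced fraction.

d6 = 40/3
d7 = -13/3
d8 = -52/3
d9 = 25/3
d10 = 115/9
d11 = -64
d12 = -187/3
endpoint = (-148/15, 422/9)

Apply edit: d4 := 8/3
  d6 = d4*5 = 40/3
  d7 = d1 - 9 - d4/2 = -13/3
  d8 = d7*4 = -52/3
  d9 = d2*5 = 25/3
  d10 = d1 + d4*2 - d7/3 = 115/9
  d11 = d4*2 + d8*4 = -64
  d12 = d11 + d2 = -187/3
Walk from origin (0, 0):
  seg 1: right by d3 = 14/5 → (14/5, 0)
  seg 2: right by d7 = -13/3 → (-23/15, 0)
  seg 3: left by d9 = 25/3 → (-148/15, 0)
  seg 4: down by d10 = 115/9 → (-148/15, -115/9)
  seg 5: down by d4 = 8/3 → (-148/15, -139/9)
  seg 6: right by d7 = -13/3 → (-71/5, -139/9)
  seg 7: right by d1 = 6 → (-41/5, -139/9)
  seg 8: left by d2 = 5/3 → (-148/15, -139/9)
  seg 9: down by d12 = -187/3 → (-148/15, 422/9)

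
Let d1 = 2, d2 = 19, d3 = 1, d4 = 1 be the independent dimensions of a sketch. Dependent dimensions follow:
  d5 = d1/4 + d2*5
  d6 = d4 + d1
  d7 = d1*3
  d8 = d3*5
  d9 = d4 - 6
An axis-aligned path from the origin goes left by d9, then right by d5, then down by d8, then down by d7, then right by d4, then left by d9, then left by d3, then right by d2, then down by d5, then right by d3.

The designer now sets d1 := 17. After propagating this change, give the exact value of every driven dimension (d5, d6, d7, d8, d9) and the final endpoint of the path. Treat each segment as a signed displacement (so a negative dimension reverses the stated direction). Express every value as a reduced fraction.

Apply edit: d1 := 17
  d5 = d1/4 + d2*5 = 397/4
  d6 = d4 + d1 = 18
  d7 = d1*3 = 51
  d8 = d3*5 = 5
  d9 = d4 - 6 = -5
Walk from origin (0, 0):
  seg 1: left by d9 = -5 → (5, 0)
  seg 2: right by d5 = 397/4 → (417/4, 0)
  seg 3: down by d8 = 5 → (417/4, -5)
  seg 4: down by d7 = 51 → (417/4, -56)
  seg 5: right by d4 = 1 → (421/4, -56)
  seg 6: left by d9 = -5 → (441/4, -56)
  seg 7: left by d3 = 1 → (437/4, -56)
  seg 8: right by d2 = 19 → (513/4, -56)
  seg 9: down by d5 = 397/4 → (513/4, -621/4)
  seg 10: right by d3 = 1 → (517/4, -621/4)

d5 = 397/4
d6 = 18
d7 = 51
d8 = 5
d9 = -5
endpoint = (517/4, -621/4)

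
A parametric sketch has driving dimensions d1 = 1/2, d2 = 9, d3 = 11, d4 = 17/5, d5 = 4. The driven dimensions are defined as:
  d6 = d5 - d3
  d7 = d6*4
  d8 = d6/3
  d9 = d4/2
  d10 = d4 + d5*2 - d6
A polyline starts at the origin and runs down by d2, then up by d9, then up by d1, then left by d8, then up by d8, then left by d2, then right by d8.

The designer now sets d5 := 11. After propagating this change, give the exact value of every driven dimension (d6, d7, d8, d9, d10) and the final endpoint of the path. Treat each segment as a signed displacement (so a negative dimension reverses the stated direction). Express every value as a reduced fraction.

d6 = 0
d7 = 0
d8 = 0
d9 = 17/10
d10 = 127/5
endpoint = (-9, -34/5)

Apply edit: d5 := 11
  d6 = d5 - d3 = 0
  d7 = d6*4 = 0
  d8 = d6/3 = 0
  d9 = d4/2 = 17/10
  d10 = d4 + d5*2 - d6 = 127/5
Walk from origin (0, 0):
  seg 1: down by d2 = 9 → (0, -9)
  seg 2: up by d9 = 17/10 → (0, -73/10)
  seg 3: up by d1 = 1/2 → (0, -34/5)
  seg 4: left by d8 = 0 → (0, -34/5)
  seg 5: up by d8 = 0 → (0, -34/5)
  seg 6: left by d2 = 9 → (-9, -34/5)
  seg 7: right by d8 = 0 → (-9, -34/5)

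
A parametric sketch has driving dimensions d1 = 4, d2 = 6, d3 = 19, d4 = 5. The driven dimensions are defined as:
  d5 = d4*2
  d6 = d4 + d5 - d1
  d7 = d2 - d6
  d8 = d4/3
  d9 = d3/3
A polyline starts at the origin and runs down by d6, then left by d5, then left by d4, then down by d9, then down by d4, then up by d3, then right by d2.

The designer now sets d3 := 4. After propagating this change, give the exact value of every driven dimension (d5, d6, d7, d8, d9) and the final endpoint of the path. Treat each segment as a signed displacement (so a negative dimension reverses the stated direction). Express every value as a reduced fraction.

Apply edit: d3 := 4
  d5 = d4*2 = 10
  d6 = d4 + d5 - d1 = 11
  d7 = d2 - d6 = -5
  d8 = d4/3 = 5/3
  d9 = d3/3 = 4/3
Walk from origin (0, 0):
  seg 1: down by d6 = 11 → (0, -11)
  seg 2: left by d5 = 10 → (-10, -11)
  seg 3: left by d4 = 5 → (-15, -11)
  seg 4: down by d9 = 4/3 → (-15, -37/3)
  seg 5: down by d4 = 5 → (-15, -52/3)
  seg 6: up by d3 = 4 → (-15, -40/3)
  seg 7: right by d2 = 6 → (-9, -40/3)

d5 = 10
d6 = 11
d7 = -5
d8 = 5/3
d9 = 4/3
endpoint = (-9, -40/3)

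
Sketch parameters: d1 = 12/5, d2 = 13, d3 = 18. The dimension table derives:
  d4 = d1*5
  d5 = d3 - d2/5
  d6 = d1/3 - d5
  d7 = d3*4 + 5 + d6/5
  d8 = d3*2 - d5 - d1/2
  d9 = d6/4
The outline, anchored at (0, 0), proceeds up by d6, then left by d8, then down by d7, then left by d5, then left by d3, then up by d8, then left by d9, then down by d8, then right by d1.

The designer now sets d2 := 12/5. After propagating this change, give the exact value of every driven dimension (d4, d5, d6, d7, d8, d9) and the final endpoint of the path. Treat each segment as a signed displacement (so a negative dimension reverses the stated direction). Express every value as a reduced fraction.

Apply edit: d2 := 12/5
  d4 = d1*5 = 12
  d5 = d3 - d2/5 = 438/25
  d6 = d1/3 - d5 = -418/25
  d7 = d3*4 + 5 + d6/5 = 9207/125
  d8 = d3*2 - d5 - d1/2 = 432/25
  d9 = d6/4 = -209/50
Walk from origin (0, 0):
  seg 1: up by d6 = -418/25 → (0, -418/25)
  seg 2: left by d8 = 432/25 → (-432/25, -418/25)
  seg 3: down by d7 = 9207/125 → (-432/25, -11297/125)
  seg 4: left by d5 = 438/25 → (-174/5, -11297/125)
  seg 5: left by d3 = 18 → (-264/5, -11297/125)
  seg 6: up by d8 = 432/25 → (-264/5, -9137/125)
  seg 7: left by d9 = -209/50 → (-2431/50, -9137/125)
  seg 8: down by d8 = 432/25 → (-2431/50, -11297/125)
  seg 9: right by d1 = 12/5 → (-2311/50, -11297/125)

d4 = 12
d5 = 438/25
d6 = -418/25
d7 = 9207/125
d8 = 432/25
d9 = -209/50
endpoint = (-2311/50, -11297/125)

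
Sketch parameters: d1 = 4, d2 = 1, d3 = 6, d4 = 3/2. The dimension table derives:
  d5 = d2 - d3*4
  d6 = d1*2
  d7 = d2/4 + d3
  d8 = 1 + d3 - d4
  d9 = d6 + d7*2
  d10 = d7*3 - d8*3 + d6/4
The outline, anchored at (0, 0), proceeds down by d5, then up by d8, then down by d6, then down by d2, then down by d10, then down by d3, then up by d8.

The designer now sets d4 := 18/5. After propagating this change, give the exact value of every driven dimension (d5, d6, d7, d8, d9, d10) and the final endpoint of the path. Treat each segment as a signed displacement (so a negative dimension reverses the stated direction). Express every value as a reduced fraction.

d5 = -23
d6 = 8
d7 = 25/4
d8 = 17/5
d9 = 41/2
d10 = 211/20
endpoint = (0, 17/4)

Apply edit: d4 := 18/5
  d5 = d2 - d3*4 = -23
  d6 = d1*2 = 8
  d7 = d2/4 + d3 = 25/4
  d8 = 1 + d3 - d4 = 17/5
  d9 = d6 + d7*2 = 41/2
  d10 = d7*3 - d8*3 + d6/4 = 211/20
Walk from origin (0, 0):
  seg 1: down by d5 = -23 → (0, 23)
  seg 2: up by d8 = 17/5 → (0, 132/5)
  seg 3: down by d6 = 8 → (0, 92/5)
  seg 4: down by d2 = 1 → (0, 87/5)
  seg 5: down by d10 = 211/20 → (0, 137/20)
  seg 6: down by d3 = 6 → (0, 17/20)
  seg 7: up by d8 = 17/5 → (0, 17/4)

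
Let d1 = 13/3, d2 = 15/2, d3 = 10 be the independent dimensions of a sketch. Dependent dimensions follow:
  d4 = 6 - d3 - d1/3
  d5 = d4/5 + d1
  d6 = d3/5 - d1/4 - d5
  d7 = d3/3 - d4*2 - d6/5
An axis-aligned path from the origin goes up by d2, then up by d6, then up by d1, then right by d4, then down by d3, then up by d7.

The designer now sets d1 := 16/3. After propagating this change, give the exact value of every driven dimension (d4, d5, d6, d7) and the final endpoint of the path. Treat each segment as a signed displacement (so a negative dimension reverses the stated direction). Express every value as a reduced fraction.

d4 = -52/9
d5 = 188/45
d6 = -158/45
d7 = 3508/225
endpoint = (-52/9, 2237/150)

Apply edit: d1 := 16/3
  d4 = 6 - d3 - d1/3 = -52/9
  d5 = d4/5 + d1 = 188/45
  d6 = d3/5 - d1/4 - d5 = -158/45
  d7 = d3/3 - d4*2 - d6/5 = 3508/225
Walk from origin (0, 0):
  seg 1: up by d2 = 15/2 → (0, 15/2)
  seg 2: up by d6 = -158/45 → (0, 359/90)
  seg 3: up by d1 = 16/3 → (0, 839/90)
  seg 4: right by d4 = -52/9 → (-52/9, 839/90)
  seg 5: down by d3 = 10 → (-52/9, -61/90)
  seg 6: up by d7 = 3508/225 → (-52/9, 2237/150)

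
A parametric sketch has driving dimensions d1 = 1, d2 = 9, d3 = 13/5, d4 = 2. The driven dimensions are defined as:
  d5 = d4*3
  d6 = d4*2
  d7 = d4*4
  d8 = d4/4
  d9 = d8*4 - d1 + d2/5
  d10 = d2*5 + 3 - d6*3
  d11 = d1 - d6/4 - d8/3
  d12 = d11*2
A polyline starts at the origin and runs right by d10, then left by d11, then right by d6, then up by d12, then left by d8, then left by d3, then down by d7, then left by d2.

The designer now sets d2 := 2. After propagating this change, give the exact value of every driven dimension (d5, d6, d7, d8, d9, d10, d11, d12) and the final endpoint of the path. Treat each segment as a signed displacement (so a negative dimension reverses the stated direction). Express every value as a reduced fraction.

Apply edit: d2 := 2
  d5 = d4*3 = 6
  d6 = d4*2 = 4
  d7 = d4*4 = 8
  d8 = d4/4 = 1/2
  d9 = d8*4 - d1 + d2/5 = 7/5
  d10 = d2*5 + 3 - d6*3 = 1
  d11 = d1 - d6/4 - d8/3 = -1/6
  d12 = d11*2 = -1/3
Walk from origin (0, 0):
  seg 1: right by d10 = 1 → (1, 0)
  seg 2: left by d11 = -1/6 → (7/6, 0)
  seg 3: right by d6 = 4 → (31/6, 0)
  seg 4: up by d12 = -1/3 → (31/6, -1/3)
  seg 5: left by d8 = 1/2 → (14/3, -1/3)
  seg 6: left by d3 = 13/5 → (31/15, -1/3)
  seg 7: down by d7 = 8 → (31/15, -25/3)
  seg 8: left by d2 = 2 → (1/15, -25/3)

d5 = 6
d6 = 4
d7 = 8
d8 = 1/2
d9 = 7/5
d10 = 1
d11 = -1/6
d12 = -1/3
endpoint = (1/15, -25/3)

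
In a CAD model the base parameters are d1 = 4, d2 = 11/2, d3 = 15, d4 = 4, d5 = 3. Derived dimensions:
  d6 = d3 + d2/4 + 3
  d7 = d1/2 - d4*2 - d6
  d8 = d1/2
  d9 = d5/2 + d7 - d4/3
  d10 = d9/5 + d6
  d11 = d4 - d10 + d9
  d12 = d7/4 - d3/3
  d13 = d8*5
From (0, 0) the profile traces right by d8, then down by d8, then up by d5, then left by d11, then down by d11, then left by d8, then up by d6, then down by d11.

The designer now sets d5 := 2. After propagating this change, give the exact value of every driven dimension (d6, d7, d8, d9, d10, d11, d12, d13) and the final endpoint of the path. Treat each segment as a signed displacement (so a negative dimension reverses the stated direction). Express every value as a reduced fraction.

Apply edit: d5 := 2
  d6 = d3 + d2/4 + 3 = 155/8
  d7 = d1/2 - d4*2 - d6 = -203/8
  d8 = d1/2 = 2
  d9 = d5/2 + d7 - d4/3 = -617/24
  d10 = d9/5 + d6 = 427/30
  d11 = d4 - d10 + d9 = -4313/120
  d12 = d7/4 - d3/3 = -363/32
  d13 = d8*5 = 10
Walk from origin (0, 0):
  seg 1: right by d8 = 2 → (2, 0)
  seg 2: down by d8 = 2 → (2, -2)
  seg 3: up by d5 = 2 → (2, 0)
  seg 4: left by d11 = -4313/120 → (4553/120, 0)
  seg 5: down by d11 = -4313/120 → (4553/120, 4313/120)
  seg 6: left by d8 = 2 → (4313/120, 4313/120)
  seg 7: up by d6 = 155/8 → (4313/120, 3319/60)
  seg 8: down by d11 = -4313/120 → (4313/120, 10951/120)

d6 = 155/8
d7 = -203/8
d8 = 2
d9 = -617/24
d10 = 427/30
d11 = -4313/120
d12 = -363/32
d13 = 10
endpoint = (4313/120, 10951/120)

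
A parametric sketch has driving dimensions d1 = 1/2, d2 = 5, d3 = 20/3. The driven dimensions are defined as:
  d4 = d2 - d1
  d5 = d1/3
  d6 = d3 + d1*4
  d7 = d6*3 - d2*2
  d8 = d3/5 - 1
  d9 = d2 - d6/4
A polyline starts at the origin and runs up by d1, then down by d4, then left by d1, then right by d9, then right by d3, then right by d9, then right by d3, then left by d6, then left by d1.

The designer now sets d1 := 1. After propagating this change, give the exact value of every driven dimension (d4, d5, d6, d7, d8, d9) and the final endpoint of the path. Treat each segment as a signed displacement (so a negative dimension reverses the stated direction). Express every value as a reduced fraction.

d4 = 4
d5 = 1/3
d6 = 32/3
d7 = 22
d8 = 1/3
d9 = 7/3
endpoint = (16/3, -3)

Apply edit: d1 := 1
  d4 = d2 - d1 = 4
  d5 = d1/3 = 1/3
  d6 = d3 + d1*4 = 32/3
  d7 = d6*3 - d2*2 = 22
  d8 = d3/5 - 1 = 1/3
  d9 = d2 - d6/4 = 7/3
Walk from origin (0, 0):
  seg 1: up by d1 = 1 → (0, 1)
  seg 2: down by d4 = 4 → (0, -3)
  seg 3: left by d1 = 1 → (-1, -3)
  seg 4: right by d9 = 7/3 → (4/3, -3)
  seg 5: right by d3 = 20/3 → (8, -3)
  seg 6: right by d9 = 7/3 → (31/3, -3)
  seg 7: right by d3 = 20/3 → (17, -3)
  seg 8: left by d6 = 32/3 → (19/3, -3)
  seg 9: left by d1 = 1 → (16/3, -3)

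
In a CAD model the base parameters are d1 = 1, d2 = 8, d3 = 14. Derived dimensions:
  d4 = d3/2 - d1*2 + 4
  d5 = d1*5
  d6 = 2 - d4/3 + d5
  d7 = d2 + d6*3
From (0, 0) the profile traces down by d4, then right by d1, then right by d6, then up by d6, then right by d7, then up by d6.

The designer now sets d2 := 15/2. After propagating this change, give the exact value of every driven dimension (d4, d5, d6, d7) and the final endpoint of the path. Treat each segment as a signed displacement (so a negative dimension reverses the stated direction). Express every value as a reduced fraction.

Apply edit: d2 := 15/2
  d4 = d3/2 - d1*2 + 4 = 9
  d5 = d1*5 = 5
  d6 = 2 - d4/3 + d5 = 4
  d7 = d2 + d6*3 = 39/2
Walk from origin (0, 0):
  seg 1: down by d4 = 9 → (0, -9)
  seg 2: right by d1 = 1 → (1, -9)
  seg 3: right by d6 = 4 → (5, -9)
  seg 4: up by d6 = 4 → (5, -5)
  seg 5: right by d7 = 39/2 → (49/2, -5)
  seg 6: up by d6 = 4 → (49/2, -1)

d4 = 9
d5 = 5
d6 = 4
d7 = 39/2
endpoint = (49/2, -1)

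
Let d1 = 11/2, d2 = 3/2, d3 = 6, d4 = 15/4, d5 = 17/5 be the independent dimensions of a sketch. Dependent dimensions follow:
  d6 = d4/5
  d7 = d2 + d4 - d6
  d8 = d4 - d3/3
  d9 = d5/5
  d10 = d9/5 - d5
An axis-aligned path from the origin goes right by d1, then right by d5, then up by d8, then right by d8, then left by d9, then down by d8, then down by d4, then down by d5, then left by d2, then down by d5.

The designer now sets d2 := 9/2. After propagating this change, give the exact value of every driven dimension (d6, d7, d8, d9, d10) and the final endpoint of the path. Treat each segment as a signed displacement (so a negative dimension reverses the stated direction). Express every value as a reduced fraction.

d6 = 3/4
d7 = 15/2
d8 = 7/4
d9 = 17/25
d10 = -408/125
endpoint = (547/100, -211/20)

Apply edit: d2 := 9/2
  d6 = d4/5 = 3/4
  d7 = d2 + d4 - d6 = 15/2
  d8 = d4 - d3/3 = 7/4
  d9 = d5/5 = 17/25
  d10 = d9/5 - d5 = -408/125
Walk from origin (0, 0):
  seg 1: right by d1 = 11/2 → (11/2, 0)
  seg 2: right by d5 = 17/5 → (89/10, 0)
  seg 3: up by d8 = 7/4 → (89/10, 7/4)
  seg 4: right by d8 = 7/4 → (213/20, 7/4)
  seg 5: left by d9 = 17/25 → (997/100, 7/4)
  seg 6: down by d8 = 7/4 → (997/100, 0)
  seg 7: down by d4 = 15/4 → (997/100, -15/4)
  seg 8: down by d5 = 17/5 → (997/100, -143/20)
  seg 9: left by d2 = 9/2 → (547/100, -143/20)
  seg 10: down by d5 = 17/5 → (547/100, -211/20)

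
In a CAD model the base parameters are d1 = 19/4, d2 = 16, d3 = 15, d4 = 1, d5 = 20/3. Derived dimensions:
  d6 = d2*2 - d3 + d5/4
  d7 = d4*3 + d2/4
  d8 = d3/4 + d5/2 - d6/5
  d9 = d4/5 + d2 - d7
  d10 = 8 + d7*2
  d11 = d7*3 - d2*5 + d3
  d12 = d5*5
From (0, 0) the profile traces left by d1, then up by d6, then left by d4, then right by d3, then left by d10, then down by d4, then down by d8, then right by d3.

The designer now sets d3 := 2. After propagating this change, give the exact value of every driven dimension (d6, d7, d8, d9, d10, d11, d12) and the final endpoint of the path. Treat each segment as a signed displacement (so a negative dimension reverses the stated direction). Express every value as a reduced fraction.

Apply edit: d3 := 2
  d6 = d2*2 - d3 + d5/4 = 95/3
  d7 = d4*3 + d2/4 = 7
  d8 = d3/4 + d5/2 - d6/5 = -5/2
  d9 = d4/5 + d2 - d7 = 46/5
  d10 = 8 + d7*2 = 22
  d11 = d7*3 - d2*5 + d3 = -57
  d12 = d5*5 = 100/3
Walk from origin (0, 0):
  seg 1: left by d1 = 19/4 → (-19/4, 0)
  seg 2: up by d6 = 95/3 → (-19/4, 95/3)
  seg 3: left by d4 = 1 → (-23/4, 95/3)
  seg 4: right by d3 = 2 → (-15/4, 95/3)
  seg 5: left by d10 = 22 → (-103/4, 95/3)
  seg 6: down by d4 = 1 → (-103/4, 92/3)
  seg 7: down by d8 = -5/2 → (-103/4, 199/6)
  seg 8: right by d3 = 2 → (-95/4, 199/6)

d6 = 95/3
d7 = 7
d8 = -5/2
d9 = 46/5
d10 = 22
d11 = -57
d12 = 100/3
endpoint = (-95/4, 199/6)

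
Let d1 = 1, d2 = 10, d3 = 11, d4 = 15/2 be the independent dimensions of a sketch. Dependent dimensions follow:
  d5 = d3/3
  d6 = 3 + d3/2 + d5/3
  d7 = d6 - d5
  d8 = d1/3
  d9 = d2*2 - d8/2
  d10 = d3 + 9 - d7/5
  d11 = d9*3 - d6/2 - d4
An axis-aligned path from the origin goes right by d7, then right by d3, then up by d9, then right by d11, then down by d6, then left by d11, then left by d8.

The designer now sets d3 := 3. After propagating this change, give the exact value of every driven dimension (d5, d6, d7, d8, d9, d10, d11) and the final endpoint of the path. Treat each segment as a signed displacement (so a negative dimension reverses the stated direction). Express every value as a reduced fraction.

d5 = 1
d6 = 29/6
d7 = 23/6
d8 = 1/3
d9 = 119/6
d10 = 337/30
d11 = 595/12
endpoint = (13/2, 15)

Apply edit: d3 := 3
  d5 = d3/3 = 1
  d6 = 3 + d3/2 + d5/3 = 29/6
  d7 = d6 - d5 = 23/6
  d8 = d1/3 = 1/3
  d9 = d2*2 - d8/2 = 119/6
  d10 = d3 + 9 - d7/5 = 337/30
  d11 = d9*3 - d6/2 - d4 = 595/12
Walk from origin (0, 0):
  seg 1: right by d7 = 23/6 → (23/6, 0)
  seg 2: right by d3 = 3 → (41/6, 0)
  seg 3: up by d9 = 119/6 → (41/6, 119/6)
  seg 4: right by d11 = 595/12 → (677/12, 119/6)
  seg 5: down by d6 = 29/6 → (677/12, 15)
  seg 6: left by d11 = 595/12 → (41/6, 15)
  seg 7: left by d8 = 1/3 → (13/2, 15)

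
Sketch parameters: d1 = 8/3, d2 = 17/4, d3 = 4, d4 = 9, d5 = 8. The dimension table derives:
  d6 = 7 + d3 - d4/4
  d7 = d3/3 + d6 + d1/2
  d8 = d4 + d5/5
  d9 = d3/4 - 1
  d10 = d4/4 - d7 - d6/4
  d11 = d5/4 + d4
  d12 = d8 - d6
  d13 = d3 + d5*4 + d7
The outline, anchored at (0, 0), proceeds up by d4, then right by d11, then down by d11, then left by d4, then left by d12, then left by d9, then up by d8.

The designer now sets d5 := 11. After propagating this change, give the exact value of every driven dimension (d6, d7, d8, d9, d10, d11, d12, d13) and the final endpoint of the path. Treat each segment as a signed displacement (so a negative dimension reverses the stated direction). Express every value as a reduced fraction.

Apply edit: d5 := 11
  d6 = 7 + d3 - d4/4 = 35/4
  d7 = d3/3 + d6 + d1/2 = 137/12
  d8 = d4 + d5/5 = 56/5
  d9 = d3/4 - 1 = 0
  d10 = d4/4 - d7 - d6/4 = -545/48
  d11 = d5/4 + d4 = 47/4
  d12 = d8 - d6 = 49/20
  d13 = d3 + d5*4 + d7 = 713/12
Walk from origin (0, 0):
  seg 1: up by d4 = 9 → (0, 9)
  seg 2: right by d11 = 47/4 → (47/4, 9)
  seg 3: down by d11 = 47/4 → (47/4, -11/4)
  seg 4: left by d4 = 9 → (11/4, -11/4)
  seg 5: left by d12 = 49/20 → (3/10, -11/4)
  seg 6: left by d9 = 0 → (3/10, -11/4)
  seg 7: up by d8 = 56/5 → (3/10, 169/20)

d6 = 35/4
d7 = 137/12
d8 = 56/5
d9 = 0
d10 = -545/48
d11 = 47/4
d12 = 49/20
d13 = 713/12
endpoint = (3/10, 169/20)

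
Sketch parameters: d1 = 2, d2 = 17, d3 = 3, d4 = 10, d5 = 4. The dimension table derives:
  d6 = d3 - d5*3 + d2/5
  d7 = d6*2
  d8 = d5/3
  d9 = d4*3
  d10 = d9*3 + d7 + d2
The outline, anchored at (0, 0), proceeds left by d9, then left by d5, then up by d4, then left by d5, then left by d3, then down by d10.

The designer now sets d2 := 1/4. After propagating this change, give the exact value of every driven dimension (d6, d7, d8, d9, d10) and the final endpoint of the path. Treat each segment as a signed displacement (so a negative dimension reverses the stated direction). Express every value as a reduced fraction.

Apply edit: d2 := 1/4
  d6 = d3 - d5*3 + d2/5 = -179/20
  d7 = d6*2 = -179/10
  d8 = d5/3 = 4/3
  d9 = d4*3 = 30
  d10 = d9*3 + d7 + d2 = 1447/20
Walk from origin (0, 0):
  seg 1: left by d9 = 30 → (-30, 0)
  seg 2: left by d5 = 4 → (-34, 0)
  seg 3: up by d4 = 10 → (-34, 10)
  seg 4: left by d5 = 4 → (-38, 10)
  seg 5: left by d3 = 3 → (-41, 10)
  seg 6: down by d10 = 1447/20 → (-41, -1247/20)

d6 = -179/20
d7 = -179/10
d8 = 4/3
d9 = 30
d10 = 1447/20
endpoint = (-41, -1247/20)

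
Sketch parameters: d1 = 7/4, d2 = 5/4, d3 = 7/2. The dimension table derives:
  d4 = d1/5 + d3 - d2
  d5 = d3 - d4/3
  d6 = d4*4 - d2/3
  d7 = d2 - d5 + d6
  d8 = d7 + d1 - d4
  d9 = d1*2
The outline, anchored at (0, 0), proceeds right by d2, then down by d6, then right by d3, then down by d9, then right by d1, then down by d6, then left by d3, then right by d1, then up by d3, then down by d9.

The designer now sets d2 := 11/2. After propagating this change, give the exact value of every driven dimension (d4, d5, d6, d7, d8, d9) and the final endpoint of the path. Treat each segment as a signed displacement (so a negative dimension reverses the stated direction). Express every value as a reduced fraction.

Apply edit: d2 := 11/2
  d4 = d1/5 + d3 - d2 = -33/20
  d5 = d3 - d4/3 = 81/20
  d6 = d4*4 - d2/3 = -253/30
  d7 = d2 - d5 + d6 = -419/60
  d8 = d7 + d1 - d4 = -43/12
  d9 = d1*2 = 7/2
Walk from origin (0, 0):
  seg 1: right by d2 = 11/2 → (11/2, 0)
  seg 2: down by d6 = -253/30 → (11/2, 253/30)
  seg 3: right by d3 = 7/2 → (9, 253/30)
  seg 4: down by d9 = 7/2 → (9, 74/15)
  seg 5: right by d1 = 7/4 → (43/4, 74/15)
  seg 6: down by d6 = -253/30 → (43/4, 401/30)
  seg 7: left by d3 = 7/2 → (29/4, 401/30)
  seg 8: right by d1 = 7/4 → (9, 401/30)
  seg 9: up by d3 = 7/2 → (9, 253/15)
  seg 10: down by d9 = 7/2 → (9, 401/30)

d4 = -33/20
d5 = 81/20
d6 = -253/30
d7 = -419/60
d8 = -43/12
d9 = 7/2
endpoint = (9, 401/30)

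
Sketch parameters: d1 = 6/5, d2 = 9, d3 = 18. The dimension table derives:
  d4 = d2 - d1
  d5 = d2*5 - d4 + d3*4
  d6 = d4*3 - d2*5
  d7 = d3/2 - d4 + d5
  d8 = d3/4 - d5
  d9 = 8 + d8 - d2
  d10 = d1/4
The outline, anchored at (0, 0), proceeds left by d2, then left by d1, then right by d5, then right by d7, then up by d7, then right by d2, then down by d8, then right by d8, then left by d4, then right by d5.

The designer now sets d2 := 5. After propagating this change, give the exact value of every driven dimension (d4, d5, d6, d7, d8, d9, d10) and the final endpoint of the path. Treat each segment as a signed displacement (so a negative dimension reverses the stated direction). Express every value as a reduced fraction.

d4 = 19/5
d5 = 466/5
d6 = -68/5
d7 = 492/5
d8 = -887/10
d9 = -857/10
d10 = 3/10
endpoint = (1911/10, 1871/10)

Apply edit: d2 := 5
  d4 = d2 - d1 = 19/5
  d5 = d2*5 - d4 + d3*4 = 466/5
  d6 = d4*3 - d2*5 = -68/5
  d7 = d3/2 - d4 + d5 = 492/5
  d8 = d3/4 - d5 = -887/10
  d9 = 8 + d8 - d2 = -857/10
  d10 = d1/4 = 3/10
Walk from origin (0, 0):
  seg 1: left by d2 = 5 → (-5, 0)
  seg 2: left by d1 = 6/5 → (-31/5, 0)
  seg 3: right by d5 = 466/5 → (87, 0)
  seg 4: right by d7 = 492/5 → (927/5, 0)
  seg 5: up by d7 = 492/5 → (927/5, 492/5)
  seg 6: right by d2 = 5 → (952/5, 492/5)
  seg 7: down by d8 = -887/10 → (952/5, 1871/10)
  seg 8: right by d8 = -887/10 → (1017/10, 1871/10)
  seg 9: left by d4 = 19/5 → (979/10, 1871/10)
  seg 10: right by d5 = 466/5 → (1911/10, 1871/10)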